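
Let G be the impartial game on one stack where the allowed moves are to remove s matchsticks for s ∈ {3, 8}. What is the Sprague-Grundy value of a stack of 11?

Grundy values for subtraction set {3, 8}:
g(0) = mex{} = 0
g(1) = mex{} = 0
g(2) = mex{} = 0
g(3) = mex{0} = 1
g(4) = mex{0} = 1
g(5) = mex{0} = 1
g(6) = mex{1} = 0
g(7) = mex{1} = 0
g(8) = mex{0,1} = 2
g(9) = mex{0} = 1
g(10) = mex{0} = 1
g(11) = mex{1,2} = 0
So g(11) = 0.

0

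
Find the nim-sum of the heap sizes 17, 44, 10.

55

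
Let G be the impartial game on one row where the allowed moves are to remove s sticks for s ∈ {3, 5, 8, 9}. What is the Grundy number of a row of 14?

0

Compute g(0), g(1), … for moves {3, 5, 8, 9}:
g(0) = mex{} = 0
g(1) = mex{} = 0
g(2) = mex{} = 0
g(3) = mex{0} = 1
g(4) = mex{0} = 1
g(5) = mex{0} = 1
g(6) = mex{0,1} = 2
g(7) = mex{0,1} = 2
g(8) = mex{0,1} = 2
g(9) = mex{0,1,2} = 3
g(10) = mex{0,1,2} = 3
g(11) = mex{0,1,2} = 3
g(12) = mex{1,2,3} = 0
g(13) = mex{1,2,3} = 0
g(14) = mex{1,2,3} = 0
So g(14) = 0.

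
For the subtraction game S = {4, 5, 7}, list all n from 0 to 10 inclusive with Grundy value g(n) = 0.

0, 1, 2, 3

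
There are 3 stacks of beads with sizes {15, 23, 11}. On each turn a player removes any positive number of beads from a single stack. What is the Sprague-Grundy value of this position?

Bitwise XOR of the heap sizes:
  01111  (15)
  10111  (23)
  01011  (11)
  -----
  10011  (19)

19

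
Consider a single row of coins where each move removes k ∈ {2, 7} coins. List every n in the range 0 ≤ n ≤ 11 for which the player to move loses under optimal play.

0, 1, 4, 5, 9, 10

Grundy values for subtraction set {2, 7}:
g(0) = mex{} = 0
g(1) = mex{} = 0
g(2) = mex{0} = 1
g(3) = mex{0} = 1
g(4) = mex{1} = 0
g(5) = mex{1} = 0
g(6) = mex{0} = 1
g(7) = mex{0} = 1
g(8) = mex{0,1} = 2
g(9) = mex{1} = 0
g(10) = mex{1,2} = 0
g(11) = mex{0} = 1
The P-positions (g = 0) in 0..11 are 0, 1, 4, 5, 9, 10.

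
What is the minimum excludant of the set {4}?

0

0 is not in the set, so the mex is 0.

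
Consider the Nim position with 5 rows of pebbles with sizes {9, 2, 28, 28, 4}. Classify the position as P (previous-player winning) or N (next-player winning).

N-position

Compute the nim-sum pairwise:
9 ^ 2 = 11
11 ^ 28 = 23
23 ^ 28 = 11
11 ^ 4 = 15
The nim-sum is 15 ≠ 0, so this is an N-position: the player to move can win.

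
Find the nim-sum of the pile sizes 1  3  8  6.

Nim-sum: 1 XOR 3 XOR 8 XOR 6 = 12.

12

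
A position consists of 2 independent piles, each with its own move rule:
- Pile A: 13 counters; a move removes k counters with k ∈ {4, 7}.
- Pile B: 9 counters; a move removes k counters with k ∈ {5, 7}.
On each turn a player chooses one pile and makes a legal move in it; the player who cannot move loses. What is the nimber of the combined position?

1

Build the Grundy sequence for pile A with g(k) = mex{g(k−s) : s ∈ {4, 7}, s ≤ k}:
g(0) = mex{} = 0
g(1) = mex{} = 0
g(2) = mex{} = 0
g(3) = mex{} = 0
g(4) = mex{0} = 1
g(5) = mex{0} = 1
g(6) = mex{0} = 1
g(7) = mex{0} = 1
g(8) = mex{0,1} = 2
g(9) = mex{0,1} = 2
g(10) = mex{0,1} = 2
g(11) = mex{1} = 0
g(12) = mex{1,2} = 0
g(13) = mex{1,2} = 0
So g(13) = 0.
Grundy values for pile B (subtraction set {5, 7}):
g(0) = mex{} = 0
g(1) = mex{} = 0
g(2) = mex{} = 0
g(3) = mex{} = 0
g(4) = mex{} = 0
g(5) = mex{0} = 1
g(6) = mex{0} = 1
g(7) = mex{0} = 1
g(8) = mex{0} = 1
g(9) = mex{0} = 1
So g(9) = 1.
By the Sprague-Grundy theorem, the Grundy value of a sum of independent games is the XOR of the component values.
Combined value = 0 ⊕ 1 = 1.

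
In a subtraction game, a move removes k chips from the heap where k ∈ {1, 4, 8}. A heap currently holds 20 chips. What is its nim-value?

Compute g(0), g(1), … for moves {1, 4, 8}:
k:     0  1  2  3  4  5  6  7  8  9 10 11 12 13 14 15 16 17 18 19 20
g(k):  0  1  0  1  2  0  1  0  1  2  3  2  0  1  0  1  2  0  1  0  1
So g(20) = 1.

1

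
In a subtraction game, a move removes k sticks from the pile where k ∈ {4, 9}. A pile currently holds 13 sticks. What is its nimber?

Compute g(0), g(1), … for moves {4, 9}:
g(0) = mex{} = 0
g(1) = mex{} = 0
g(2) = mex{} = 0
g(3) = mex{} = 0
g(4) = mex{0} = 1
g(5) = mex{0} = 1
g(6) = mex{0} = 1
g(7) = mex{0} = 1
g(8) = mex{1} = 0
g(9) = mex{0,1} = 2
g(10) = mex{0,1} = 2
g(11) = mex{0,1} = 2
g(12) = mex{0} = 1
g(13) = mex{1,2} = 0
So g(13) = 0.

0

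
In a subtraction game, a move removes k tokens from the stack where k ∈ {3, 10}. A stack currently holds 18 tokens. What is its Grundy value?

Grundy values for subtraction set {3, 10}:
k:     0  1  2  3  4  5  6  7  8  9 10 11 12 13 14 15 16 17 18
g(k):  0  0  0  1  1  1  0  0  0  1  1  1  2  0  0  0  1  1  1
So g(18) = 1.

1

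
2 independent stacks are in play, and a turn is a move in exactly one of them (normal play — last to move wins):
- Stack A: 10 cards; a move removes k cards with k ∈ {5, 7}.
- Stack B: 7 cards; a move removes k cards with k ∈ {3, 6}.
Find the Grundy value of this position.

0

Build the Grundy sequence for stack A with g(k) = mex{g(k−s) : s ∈ {5, 7}, s ≤ k}:
g(0) = mex{} = 0
g(1) = mex{} = 0
g(2) = mex{} = 0
g(3) = mex{} = 0
g(4) = mex{} = 0
g(5) = mex{0} = 1
g(6) = mex{0} = 1
g(7) = mex{0} = 1
g(8) = mex{0} = 1
g(9) = mex{0} = 1
g(10) = mex{0,1} = 2
So g(10) = 2.
Grundy values for stack B (subtraction set {3, 6}):
g(0) = mex{} = 0
g(1) = mex{} = 0
g(2) = mex{} = 0
g(3) = mex{0} = 1
g(4) = mex{0} = 1
g(5) = mex{0} = 1
g(6) = mex{0,1} = 2
g(7) = mex{0,1} = 2
So g(7) = 2.
The value of a disjunctive sum is the nim-sum of the parts.
Combined value = 2 XOR 2 = 0.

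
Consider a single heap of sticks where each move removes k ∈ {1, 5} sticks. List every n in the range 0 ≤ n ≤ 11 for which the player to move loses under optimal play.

0, 2, 4, 6, 8, 10

Grundy values for subtraction set {1, 5}:
g(0) = mex{} = 0
g(1) = mex{0} = 1
g(2) = mex{1} = 0
g(3) = mex{0} = 1
g(4) = mex{1} = 0
g(5) = mex{0} = 1
g(6) = mex{1} = 0
g(7) = mex{0} = 1
g(8) = mex{1} = 0
g(9) = mex{0} = 1
g(10) = mex{1} = 0
g(11) = mex{0} = 1
The P-positions (g = 0) in 0..11 are 0, 2, 4, 6, 8, 10.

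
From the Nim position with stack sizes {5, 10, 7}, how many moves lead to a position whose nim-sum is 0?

1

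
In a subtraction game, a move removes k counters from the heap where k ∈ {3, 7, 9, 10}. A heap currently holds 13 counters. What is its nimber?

2

Grundy values for subtraction set {3, 7, 9, 10}:
g(0) = mex{} = 0
g(1) = mex{} = 0
g(2) = mex{} = 0
g(3) = mex{0} = 1
g(4) = mex{0} = 1
g(5) = mex{0} = 1
g(6) = mex{1} = 0
g(7) = mex{0,1} = 2
g(8) = mex{0,1} = 2
g(9) = mex{0} = 1
g(10) = mex{0,1,2} = 3
g(11) = mex{0,1,2} = 3
g(12) = mex{0,1} = 2
g(13) = mex{0,1,3} = 2
So g(13) = 2.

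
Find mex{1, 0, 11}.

2

The values 0, 1 are all present; 2 is the first non-negative integer missing from the set.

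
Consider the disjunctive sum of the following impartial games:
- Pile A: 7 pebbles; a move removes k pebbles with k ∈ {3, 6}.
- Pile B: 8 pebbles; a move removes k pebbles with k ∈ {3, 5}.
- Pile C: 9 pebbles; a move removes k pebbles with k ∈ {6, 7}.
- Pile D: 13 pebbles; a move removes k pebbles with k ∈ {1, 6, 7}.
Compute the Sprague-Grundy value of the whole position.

For pile A, compute g(0), g(1), … with moves {3, 6}:
k:     0  1  2  3  4  5  6  7
g(k):  0  0  0  1  1  1  2  2
So g(7) = 2.
Build the Grundy sequence for pile B with g(k) = mex{g(k−s) : s ∈ {3, 5}, s ≤ k}:
g(0) = mex{} = 0
g(1) = mex{} = 0
g(2) = mex{} = 0
g(3) = mex{0} = 1
g(4) = mex{0} = 1
g(5) = mex{0} = 1
g(6) = mex{0,1} = 2
g(7) = mex{0,1} = 2
g(8) = mex{1} = 0
So g(8) = 0.
Build the Grundy sequence for pile C with g(k) = mex{g(k−s) : s ∈ {6, 7}, s ≤ k}:
k:     0  1  2  3  4  5  6  7  8  9
g(k):  0  0  0  0  0  0  1  1  1  1
So g(9) = 1.
Build the Grundy sequence for pile D with g(k) = mex{g(k−s) : s ∈ {1, 6, 7}, s ≤ k}:
g(0) = mex{} = 0
g(1) = mex{0} = 1
g(2) = mex{1} = 0
g(3) = mex{0} = 1
g(4) = mex{1} = 0
g(5) = mex{0} = 1
g(6) = mex{0,1} = 2
g(7) = mex{0,1,2} = 3
g(8) = mex{0,1,3} = 2
g(9) = mex{0,1,2} = 3
g(10) = mex{0,1,3} = 2
g(11) = mex{0,1,2} = 3
g(12) = mex{1,2,3} = 0
g(13) = mex{0,2,3} = 1
So g(13) = 1.
The value of a disjunctive sum is the nim-sum of the parts.
Combined value = 2 XOR 0 XOR 1 XOR 1 = 2.

2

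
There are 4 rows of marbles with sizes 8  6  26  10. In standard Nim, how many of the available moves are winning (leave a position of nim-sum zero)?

Nim-sum: 8 ⊕ 6 ⊕ 26 ⊕ 10 = 30.
The overall nim-sum is X = 30. A row of size p has a winning move iff p XOR X < p (reduce it to p XOR X).
  8: 8 XOR 30 = 22 ≥ 8 — no move.
  6: 6 XOR 30 = 24 ≥ 6 — no move.
  26: 26 XOR 30 = 4 < 26 — winning move (to 4).
  10: 10 XOR 30 = 20 ≥ 10 — no move.
That gives 1 winning move.

1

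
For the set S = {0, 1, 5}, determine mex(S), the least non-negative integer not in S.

The values 0, 1 are all present; 2 is the first non-negative integer missing from the set.

2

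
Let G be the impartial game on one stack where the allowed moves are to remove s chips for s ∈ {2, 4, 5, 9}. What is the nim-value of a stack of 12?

Build the Grundy sequence with g(k) = mex{g(k−s) : s ∈ {2, 4, 5, 9}, s ≤ k}:
g(0) = mex{} = 0
g(1) = mex{} = 0
g(2) = mex{0} = 1
g(3) = mex{0} = 1
g(4) = mex{0,1} = 2
g(5) = mex{0,1} = 2
g(6) = mex{0,1,2} = 3
g(7) = mex{1,2} = 0
g(8) = mex{1,2,3} = 0
g(9) = mex{0,2} = 1
g(10) = mex{0,2,3} = 1
g(11) = mex{0,1,3} = 2
g(12) = mex{0,1} = 2
So g(12) = 2.

2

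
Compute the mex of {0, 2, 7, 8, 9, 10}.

0 is in the set but 1 is not, so the mex is 1.

1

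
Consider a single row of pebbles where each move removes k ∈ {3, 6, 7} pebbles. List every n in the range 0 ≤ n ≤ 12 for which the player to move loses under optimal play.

0, 1, 2, 10, 11, 12

Grundy values for subtraction set {3, 6, 7}:
k:     0  1  2  3  4  5  6  7  8  9 10 11 12
g(k):  0  0  0  1  1  1  2  2  2  3  0  0  0
The P-positions (g = 0) in 0..12 are 0, 1, 2, 10, 11, 12.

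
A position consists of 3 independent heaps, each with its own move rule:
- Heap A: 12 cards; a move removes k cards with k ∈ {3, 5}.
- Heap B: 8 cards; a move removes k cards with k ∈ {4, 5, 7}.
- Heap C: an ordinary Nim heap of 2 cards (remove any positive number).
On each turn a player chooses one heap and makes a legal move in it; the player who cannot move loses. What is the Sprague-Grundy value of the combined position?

1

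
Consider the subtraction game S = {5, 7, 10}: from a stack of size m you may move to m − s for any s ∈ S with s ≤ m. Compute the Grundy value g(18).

Grundy values for subtraction set {5, 7, 10}:
k:     0  1  2  3  4  5  6  7  8  9 10 11 12 13 14 15 16 17 18
g(k):  0  0  0  0  0  1  1  1  1  1  2  2  2  2  2  0  0  0  0
So g(18) = 0.

0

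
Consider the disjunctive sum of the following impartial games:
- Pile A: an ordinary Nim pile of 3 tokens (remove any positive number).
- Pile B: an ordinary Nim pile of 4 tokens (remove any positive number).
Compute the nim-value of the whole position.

7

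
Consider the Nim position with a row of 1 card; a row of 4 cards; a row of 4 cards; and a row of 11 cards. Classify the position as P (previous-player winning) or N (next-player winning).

Write each in binary and XOR column by column:
  0001  (1)
  0100  (4)
  0100  (4)
  1011  (11)
  ----
  1010  (10)
The nim-sum is 10 ≠ 0, so this is an N-position: the player to move can win.

N-position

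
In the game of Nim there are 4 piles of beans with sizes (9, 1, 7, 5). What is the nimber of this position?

10

Bitwise XOR of the heap sizes:
  1001  (9)
  0001  (1)
  0111  (7)
  0101  (5)
  ----
  1010  (10)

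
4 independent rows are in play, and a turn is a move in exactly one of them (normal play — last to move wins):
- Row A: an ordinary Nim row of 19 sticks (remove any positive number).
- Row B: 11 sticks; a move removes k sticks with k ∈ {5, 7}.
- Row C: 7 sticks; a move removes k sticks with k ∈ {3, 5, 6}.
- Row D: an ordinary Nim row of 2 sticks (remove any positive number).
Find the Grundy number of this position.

17

Row A is a plain Nim row of size 19, so its Grundy value is 19.
For row B, compute g(0), g(1), … with moves {5, 7}:
g(0) = mex{} = 0
g(1) = mex{} = 0
g(2) = mex{} = 0
g(3) = mex{} = 0
g(4) = mex{} = 0
g(5) = mex{0} = 1
g(6) = mex{0} = 1
g(7) = mex{0} = 1
g(8) = mex{0} = 1
g(9) = mex{0} = 1
g(10) = mex{0,1} = 2
g(11) = mex{0,1} = 2
So g(11) = 2.
Build the Grundy sequence for row C with g(k) = mex{g(k−s) : s ∈ {3, 5, 6}, s ≤ k}:
k:     0  1  2  3  4  5  6  7
g(k):  0  0  0  1  1  1  2  2
So g(7) = 2.
Row D is a plain Nim row of size 2, so its Grundy value is 2.
By the Sprague-Grundy theorem, the Grundy value of a sum of independent games is the XOR of the component values.
Combined value = 19 ⊕ 2 ⊕ 2 ⊕ 2 = 17.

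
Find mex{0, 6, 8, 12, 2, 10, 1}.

The values 0, 1, 2 are all present; 3 is the first non-negative integer missing from the set.

3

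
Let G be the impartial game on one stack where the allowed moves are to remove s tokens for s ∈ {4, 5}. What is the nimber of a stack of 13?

1

Grundy values for subtraction set {4, 5}:
g(0) = mex{} = 0
g(1) = mex{} = 0
g(2) = mex{} = 0
g(3) = mex{} = 0
g(4) = mex{0} = 1
g(5) = mex{0} = 1
g(6) = mex{0} = 1
g(7) = mex{0} = 1
g(8) = mex{0,1} = 2
g(9) = mex{1} = 0
g(10) = mex{1} = 0
g(11) = mex{1} = 0
g(12) = mex{1,2} = 0
g(13) = mex{0,2} = 1
So g(13) = 1.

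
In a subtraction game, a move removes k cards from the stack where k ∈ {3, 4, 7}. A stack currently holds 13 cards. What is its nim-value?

1

Build the Grundy sequence with g(k) = mex{g(k−s) : s ∈ {3, 4, 7}, s ≤ k}:
g(0) = mex{} = 0
g(1) = mex{} = 0
g(2) = mex{} = 0
g(3) = mex{0} = 1
g(4) = mex{0} = 1
g(5) = mex{0} = 1
g(6) = mex{0,1} = 2
g(7) = mex{0,1} = 2
g(8) = mex{0,1} = 2
g(9) = mex{0,1,2} = 3
g(10) = mex{1,2} = 0
g(11) = mex{1,2} = 0
g(12) = mex{1,2,3} = 0
g(13) = mex{0,2,3} = 1
So g(13) = 1.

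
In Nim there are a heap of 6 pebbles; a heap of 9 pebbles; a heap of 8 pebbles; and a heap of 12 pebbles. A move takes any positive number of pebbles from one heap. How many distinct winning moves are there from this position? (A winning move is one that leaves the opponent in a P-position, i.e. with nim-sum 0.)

Nim-sum: 6 ^ 9 ^ 8 ^ 12 = 11.
The overall nim-sum is X = 11. A heap of size p has a winning move iff p XOR X < p (reduce it to p XOR X).
  6: 6 XOR 11 = 13 ≥ 6 — no move.
  9: 9 XOR 11 = 2 < 9 — winning move (to 2).
  8: 8 XOR 11 = 3 < 8 — winning move (to 3).
  12: 12 XOR 11 = 7 < 12 — winning move (to 7).
That gives 3 winning moves.

3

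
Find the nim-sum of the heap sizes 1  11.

10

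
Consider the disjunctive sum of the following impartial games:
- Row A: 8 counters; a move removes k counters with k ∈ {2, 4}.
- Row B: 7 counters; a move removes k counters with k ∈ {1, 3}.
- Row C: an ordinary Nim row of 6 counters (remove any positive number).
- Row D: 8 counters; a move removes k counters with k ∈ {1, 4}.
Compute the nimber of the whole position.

7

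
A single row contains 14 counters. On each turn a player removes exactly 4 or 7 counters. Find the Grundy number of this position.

0

Grundy values for subtraction set {4, 7}:
g(0) = mex{} = 0
g(1) = mex{} = 0
g(2) = mex{} = 0
g(3) = mex{} = 0
g(4) = mex{0} = 1
g(5) = mex{0} = 1
g(6) = mex{0} = 1
g(7) = mex{0} = 1
g(8) = mex{0,1} = 2
g(9) = mex{0,1} = 2
g(10) = mex{0,1} = 2
g(11) = mex{1} = 0
g(12) = mex{1,2} = 0
g(13) = mex{1,2} = 0
g(14) = mex{1,2} = 0
So g(14) = 0.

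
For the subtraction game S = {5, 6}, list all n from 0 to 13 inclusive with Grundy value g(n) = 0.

0, 1, 2, 3, 4, 11, 12, 13

Grundy values for subtraction set {5, 6}:
k:     0  1  2  3  4  5  6  7  8  9 10 11 12 13
g(k):  0  0  0  0  0  1  1  1  1  1  2  0  0  0
The P-positions (g = 0) in 0..13 are 0, 1, 2, 3, 4, 11, 12, 13.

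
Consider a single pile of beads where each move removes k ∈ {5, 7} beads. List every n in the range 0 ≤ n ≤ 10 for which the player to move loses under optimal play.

0, 1, 2, 3, 4

Build the Grundy sequence with g(k) = mex{g(k−s) : s ∈ {5, 7}, s ≤ k}:
g(0) = mex{} = 0
g(1) = mex{} = 0
g(2) = mex{} = 0
g(3) = mex{} = 0
g(4) = mex{} = 0
g(5) = mex{0} = 1
g(6) = mex{0} = 1
g(7) = mex{0} = 1
g(8) = mex{0} = 1
g(9) = mex{0} = 1
g(10) = mex{0,1} = 2
The P-positions (g = 0) in 0..10 are 0, 1, 2, 3, 4.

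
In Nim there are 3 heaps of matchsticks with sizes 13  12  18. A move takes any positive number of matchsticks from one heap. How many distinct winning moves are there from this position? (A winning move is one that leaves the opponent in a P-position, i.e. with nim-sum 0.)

Write each in binary and XOR column by column:
  01101  (13)
  01100  (12)
  10010  (18)
  -----
  10011  (19)
The overall nim-sum is X = 19. A heap of size p has a winning move iff p XOR X < p (reduce it to p XOR X).
  13: 13 XOR 19 = 30 ≥ 13 — no move.
  12: 12 XOR 19 = 31 ≥ 12 — no move.
  18: 18 XOR 19 = 1 < 18 — winning move (to 1).
That gives 1 winning move.

1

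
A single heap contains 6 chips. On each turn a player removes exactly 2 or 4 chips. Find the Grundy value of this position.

Compute g(0), g(1), … for moves {2, 4}:
g(0) = mex{} = 0
g(1) = mex{} = 0
g(2) = mex{0} = 1
g(3) = mex{0} = 1
g(4) = mex{0,1} = 2
g(5) = mex{0,1} = 2
g(6) = mex{1,2} = 0
So g(6) = 0.

0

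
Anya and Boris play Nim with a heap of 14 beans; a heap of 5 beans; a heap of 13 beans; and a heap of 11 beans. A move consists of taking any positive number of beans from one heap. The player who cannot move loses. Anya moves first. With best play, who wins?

Nim-sum: 14 XOR 5 XOR 13 XOR 11 = 13.
The nim-sum is 13 ≠ 0, so this is an N-position: the player to move can win; Anya has a winning move.

Anya wins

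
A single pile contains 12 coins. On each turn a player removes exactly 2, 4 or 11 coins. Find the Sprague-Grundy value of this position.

3

Compute g(0), g(1), … for moves {2, 4, 11}:
g(0) = mex{} = 0
g(1) = mex{} = 0
g(2) = mex{0} = 1
g(3) = mex{0} = 1
g(4) = mex{0,1} = 2
g(5) = mex{0,1} = 2
g(6) = mex{1,2} = 0
g(7) = mex{1,2} = 0
g(8) = mex{0,2} = 1
g(9) = mex{0,2} = 1
g(10) = mex{0,1} = 2
g(11) = mex{0,1} = 2
g(12) = mex{0,1,2} = 3
So g(12) = 3.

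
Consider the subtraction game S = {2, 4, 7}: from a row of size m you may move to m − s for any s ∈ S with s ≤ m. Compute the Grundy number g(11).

1

Build the Grundy sequence with g(k) = mex{g(k−s) : s ∈ {2, 4, 7}, s ≤ k}:
k:     0  1  2  3  4  5  6  7  8  9 10 11
g(k):  0  0  1  1  2  2  0  3  1  0  2  1
So g(11) = 1.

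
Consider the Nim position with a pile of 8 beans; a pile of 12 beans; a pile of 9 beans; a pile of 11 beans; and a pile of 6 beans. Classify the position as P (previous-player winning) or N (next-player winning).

P-position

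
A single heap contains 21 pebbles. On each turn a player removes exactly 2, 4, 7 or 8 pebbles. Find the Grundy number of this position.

2

Build the Grundy sequence with g(k) = mex{g(k−s) : s ∈ {2, 4, 7, 8}, s ≤ k}:
k:     0  1  2  3  4  5  6  7  8  9 10 11 12 13 14 15 16 17 18 19 20 21
g(k):  0  0  1  1  2  2  0  3  1  4  2  0  0  1  1  2  2  0  3  1  4  2
So g(21) = 2.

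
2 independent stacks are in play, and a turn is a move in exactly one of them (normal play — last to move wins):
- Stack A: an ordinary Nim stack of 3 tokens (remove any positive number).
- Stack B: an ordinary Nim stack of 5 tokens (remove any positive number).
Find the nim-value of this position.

6

Stack A is a plain Nim stack of size 3, so its Grundy value is 3.
Stack B is a plain Nim stack of size 5, so its Grundy value is 5.
By the Sprague-Grundy theorem, the Grundy value of a sum of independent games is the XOR of the component values.
Combined value = 3 XOR 5 = 6.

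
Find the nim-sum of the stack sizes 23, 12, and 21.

14

Bitwise XOR of the heap sizes:
  10111  (23)
  01100  (12)
  10101  (21)
  -----
  01110  (14)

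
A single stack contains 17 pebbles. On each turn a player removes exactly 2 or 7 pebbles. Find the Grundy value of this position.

2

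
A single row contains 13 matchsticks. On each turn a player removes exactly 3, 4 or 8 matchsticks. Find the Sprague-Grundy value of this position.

Compute g(0), g(1), … for moves {3, 4, 8}:
g(0) = mex{} = 0
g(1) = mex{} = 0
g(2) = mex{} = 0
g(3) = mex{0} = 1
g(4) = mex{0} = 1
g(5) = mex{0} = 1
g(6) = mex{0,1} = 2
g(7) = mex{1} = 0
g(8) = mex{0,1} = 2
g(9) = mex{0,1,2} = 3
g(10) = mex{0,2} = 1
g(11) = mex{0,1,2} = 3
g(12) = mex{1,2,3} = 0
g(13) = mex{1,3} = 0
So g(13) = 0.

0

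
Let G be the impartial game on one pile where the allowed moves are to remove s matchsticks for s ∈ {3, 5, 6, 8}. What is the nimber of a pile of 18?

Compute g(0), g(1), … for moves {3, 5, 6, 8}:
k:     0  1  2  3  4  5  6  7  8  9 10 11 12 13 14 15 16 17 18
g(k):  0  0  0  1  1  1  2  2  2  3  3  0  0  0  1  1  1  2  2
So g(18) = 2.

2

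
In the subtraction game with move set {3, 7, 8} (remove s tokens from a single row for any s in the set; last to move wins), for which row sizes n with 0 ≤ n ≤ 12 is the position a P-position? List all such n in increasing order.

Build the Grundy sequence with g(k) = mex{g(k−s) : s ∈ {3, 7, 8}, s ≤ k}:
g(0) = mex{} = 0
g(1) = mex{} = 0
g(2) = mex{} = 0
g(3) = mex{0} = 1
g(4) = mex{0} = 1
g(5) = mex{0} = 1
g(6) = mex{1} = 0
g(7) = mex{0,1} = 2
g(8) = mex{0,1} = 2
g(9) = mex{0} = 1
g(10) = mex{0,1,2} = 3
g(11) = mex{1,2} = 0
g(12) = mex{1} = 0
The P-positions (g = 0) in 0..12 are 0, 1, 2, 6, 11, 12.

0, 1, 2, 6, 11, 12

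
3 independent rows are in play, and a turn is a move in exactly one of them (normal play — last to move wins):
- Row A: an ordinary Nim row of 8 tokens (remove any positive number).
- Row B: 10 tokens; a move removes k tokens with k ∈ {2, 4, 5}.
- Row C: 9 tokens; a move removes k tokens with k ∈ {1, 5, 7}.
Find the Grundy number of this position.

Row A is a plain Nim row of size 8, so its Grundy value is 8.
For row B, compute g(0), g(1), … with moves {2, 4, 5}:
k:     0  1  2  3  4  5  6  7  8  9 10
g(k):  0  0  1  1  2  2  3  0  0  1  1
So g(10) = 1.
For row C, compute g(0), g(1), … with moves {1, 5, 7}:
k:     0  1  2  3  4  5  6  7  8  9
g(k):  0  1  0  1  0  1  0  1  0  1
So g(9) = 1.
The value of a disjunctive sum is the nim-sum of the parts.
Combined value = 8 ⊕ 1 ⊕ 1 = 8.

8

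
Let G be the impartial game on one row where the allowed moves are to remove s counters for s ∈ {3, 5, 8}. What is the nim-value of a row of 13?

0

Build the Grundy sequence with g(k) = mex{g(k−s) : s ∈ {3, 5, 8}, s ≤ k}:
k:     0  1  2  3  4  5  6  7  8  9 10 11 12 13
g(k):  0  0  0  1  1  1  2  2  2  3  3  0  0  0
So g(13) = 0.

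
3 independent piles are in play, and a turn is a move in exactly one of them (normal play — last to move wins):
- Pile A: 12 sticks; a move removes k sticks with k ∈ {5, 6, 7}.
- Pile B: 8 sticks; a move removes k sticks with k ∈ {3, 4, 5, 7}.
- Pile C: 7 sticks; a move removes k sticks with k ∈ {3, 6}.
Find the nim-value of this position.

0

Build the Grundy sequence for pile A with g(k) = mex{g(k−s) : s ∈ {5, 6, 7}, s ≤ k}:
g(0) = mex{} = 0
g(1) = mex{} = 0
g(2) = mex{} = 0
g(3) = mex{} = 0
g(4) = mex{} = 0
g(5) = mex{0} = 1
g(6) = mex{0} = 1
g(7) = mex{0} = 1
g(8) = mex{0} = 1
g(9) = mex{0} = 1
g(10) = mex{0,1} = 2
g(11) = mex{0,1} = 2
g(12) = mex{1} = 0
So g(12) = 0.
For pile B, compute g(0), g(1), … with moves {3, 4, 5, 7}:
k:     0  1  2  3  4  5  6  7  8
g(k):  0  0  0  1  1  1  2  2  2
So g(8) = 2.
For pile C, compute g(0), g(1), … with moves {3, 6}:
k:     0  1  2  3  4  5  6  7
g(k):  0  0  0  1  1  1  2  2
So g(7) = 2.
The value of a disjunctive sum is the nim-sum of the parts.
Combined value = 0 ⊕ 2 ⊕ 2 = 0.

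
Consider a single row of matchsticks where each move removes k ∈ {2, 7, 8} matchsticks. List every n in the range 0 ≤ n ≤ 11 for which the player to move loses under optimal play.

0, 1, 4, 5, 10

Build the Grundy sequence with g(k) = mex{g(k−s) : s ∈ {2, 7, 8}, s ≤ k}:
g(0) = mex{} = 0
g(1) = mex{} = 0
g(2) = mex{0} = 1
g(3) = mex{0} = 1
g(4) = mex{1} = 0
g(5) = mex{1} = 0
g(6) = mex{0} = 1
g(7) = mex{0} = 1
g(8) = mex{0,1} = 2
g(9) = mex{0,1} = 2
g(10) = mex{1,2} = 0
g(11) = mex{0,1,2} = 3
The P-positions (g = 0) in 0..11 are 0, 1, 4, 5, 10.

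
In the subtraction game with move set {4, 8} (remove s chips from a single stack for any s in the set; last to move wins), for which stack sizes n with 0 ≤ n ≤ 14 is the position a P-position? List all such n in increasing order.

Build the Grundy sequence with g(k) = mex{g(k−s) : s ∈ {4, 8}, s ≤ k}:
k:     0  1  2  3  4  5  6  7  8  9 10 11 12 13 14
g(k):  0  0  0  0  1  1  1  1  2  2  2  2  0  0  0
The P-positions (g = 0) in 0..14 are 0, 1, 2, 3, 12, 13, 14.

0, 1, 2, 3, 12, 13, 14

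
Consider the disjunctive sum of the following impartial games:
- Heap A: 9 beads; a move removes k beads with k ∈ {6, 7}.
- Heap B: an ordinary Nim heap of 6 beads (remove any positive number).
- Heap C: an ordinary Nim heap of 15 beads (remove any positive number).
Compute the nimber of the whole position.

8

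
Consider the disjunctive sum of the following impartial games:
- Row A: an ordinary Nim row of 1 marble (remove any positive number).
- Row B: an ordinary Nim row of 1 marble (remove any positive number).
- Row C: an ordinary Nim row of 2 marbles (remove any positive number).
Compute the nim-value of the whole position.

Row A is a plain Nim row of size 1, so its Grundy value is 1.
Row B is a plain Nim row of size 1, so its Grundy value is 1.
Row C is a plain Nim row of size 2, so its Grundy value is 2.
By the Sprague-Grundy theorem, the Grundy value of a sum of independent games is the XOR of the component values.
Combined value = 1 ⊕ 1 ⊕ 2 = 2.

2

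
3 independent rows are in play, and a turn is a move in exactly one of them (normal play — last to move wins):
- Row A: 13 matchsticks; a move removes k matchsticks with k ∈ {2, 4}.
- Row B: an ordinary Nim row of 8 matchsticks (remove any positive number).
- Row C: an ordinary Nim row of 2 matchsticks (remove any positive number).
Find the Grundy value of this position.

10

For row A, compute g(0), g(1), … with moves {2, 4}:
g(0) = mex{} = 0
g(1) = mex{} = 0
g(2) = mex{0} = 1
g(3) = mex{0} = 1
g(4) = mex{0,1} = 2
g(5) = mex{0,1} = 2
g(6) = mex{1,2} = 0
g(7) = mex{1,2} = 0
g(8) = mex{0,2} = 1
g(9) = mex{0,2} = 1
g(10) = mex{0,1} = 2
g(11) = mex{0,1} = 2
g(12) = mex{1,2} = 0
g(13) = mex{1,2} = 0
So g(13) = 0.
Row B is a plain Nim row of size 8, so its Grundy value is 8.
Row C is a plain Nim row of size 2, so its Grundy value is 2.
By the Sprague-Grundy theorem, the Grundy value of a sum of independent games is the XOR of the component values.
Combined value = 0 ⊕ 8 ⊕ 2 = 10.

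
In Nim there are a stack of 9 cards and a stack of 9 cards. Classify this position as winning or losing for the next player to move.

Losing position

Compute the nim-sum pairwise:
9 ⊕ 9 = 0
The nim-sum is 0, so this is a P-position: the player to move is in a losing position under optimal play.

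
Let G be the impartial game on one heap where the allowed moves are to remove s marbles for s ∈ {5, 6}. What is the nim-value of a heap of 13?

0

Compute g(0), g(1), … for moves {5, 6}:
k:     0  1  2  3  4  5  6  7  8  9 10 11 12 13
g(k):  0  0  0  0  0  1  1  1  1  1  2  0  0  0
So g(13) = 0.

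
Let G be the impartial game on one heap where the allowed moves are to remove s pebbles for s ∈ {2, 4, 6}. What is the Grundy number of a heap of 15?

3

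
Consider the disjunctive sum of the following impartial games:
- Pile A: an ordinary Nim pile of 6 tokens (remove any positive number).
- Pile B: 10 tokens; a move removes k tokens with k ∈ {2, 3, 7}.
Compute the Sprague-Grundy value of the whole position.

Pile A is a plain Nim pile of size 6, so its Grundy value is 6.
Build the Grundy sequence for pile B with g(k) = mex{g(k−s) : s ∈ {2, 3, 7}, s ≤ k}:
g(0) = mex{} = 0
g(1) = mex{} = 0
g(2) = mex{0} = 1
g(3) = mex{0} = 1
g(4) = mex{0,1} = 2
g(5) = mex{1} = 0
g(6) = mex{1,2} = 0
g(7) = mex{0,2} = 1
g(8) = mex{0} = 1
g(9) = mex{0,1} = 2
g(10) = mex{1} = 0
So g(10) = 0.
The value of a disjunctive sum is the nim-sum of the parts.
Combined value = 6 XOR 0 = 6.

6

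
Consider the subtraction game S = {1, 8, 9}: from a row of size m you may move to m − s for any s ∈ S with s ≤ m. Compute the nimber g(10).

Grundy values for subtraction set {1, 8, 9}:
g(0) = mex{} = 0
g(1) = mex{0} = 1
g(2) = mex{1} = 0
g(3) = mex{0} = 1
g(4) = mex{1} = 0
g(5) = mex{0} = 1
g(6) = mex{1} = 0
g(7) = mex{0} = 1
g(8) = mex{0,1} = 2
g(9) = mex{0,1,2} = 3
g(10) = mex{0,1,3} = 2
So g(10) = 2.

2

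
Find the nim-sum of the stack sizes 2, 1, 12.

15

In binary:
  0010  (2)
  0001  (1)
  1100  (12)
  ----
  1111  (15)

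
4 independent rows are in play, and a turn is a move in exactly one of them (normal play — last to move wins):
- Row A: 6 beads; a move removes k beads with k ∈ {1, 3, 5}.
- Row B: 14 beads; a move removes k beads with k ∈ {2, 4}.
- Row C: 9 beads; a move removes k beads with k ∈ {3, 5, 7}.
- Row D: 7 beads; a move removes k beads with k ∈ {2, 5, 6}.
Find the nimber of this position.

1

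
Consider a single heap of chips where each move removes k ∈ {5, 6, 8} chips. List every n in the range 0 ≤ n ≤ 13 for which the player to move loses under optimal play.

Build the Grundy sequence with g(k) = mex{g(k−s) : s ∈ {5, 6, 8}, s ≤ k}:
g(0) = mex{} = 0
g(1) = mex{} = 0
g(2) = mex{} = 0
g(3) = mex{} = 0
g(4) = mex{} = 0
g(5) = mex{0} = 1
g(6) = mex{0} = 1
g(7) = mex{0} = 1
g(8) = mex{0} = 1
g(9) = mex{0} = 1
g(10) = mex{0,1} = 2
g(11) = mex{0,1} = 2
g(12) = mex{0,1} = 2
g(13) = mex{1} = 0
The P-positions (g = 0) in 0..13 are 0, 1, 2, 3, 4, 13.

0, 1, 2, 3, 4, 13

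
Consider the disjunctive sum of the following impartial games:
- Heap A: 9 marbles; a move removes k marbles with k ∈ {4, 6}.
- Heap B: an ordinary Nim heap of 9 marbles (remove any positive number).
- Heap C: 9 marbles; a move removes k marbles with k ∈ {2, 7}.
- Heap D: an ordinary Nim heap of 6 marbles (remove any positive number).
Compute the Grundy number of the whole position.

13

Grundy values for heap A (subtraction set {4, 6}):
g(0) = mex{} = 0
g(1) = mex{} = 0
g(2) = mex{} = 0
g(3) = mex{} = 0
g(4) = mex{0} = 1
g(5) = mex{0} = 1
g(6) = mex{0} = 1
g(7) = mex{0} = 1
g(8) = mex{0,1} = 2
g(9) = mex{0,1} = 2
So g(9) = 2.
Heap B is a plain Nim heap of size 9, so its Grundy value is 9.
Grundy values for heap C (subtraction set {2, 7}):
k:     0  1  2  3  4  5  6  7  8  9
g(k):  0  0  1  1  0  0  1  1  2  0
So g(9) = 0.
Heap D is a plain Nim heap of size 6, so its Grundy value is 6.
The value of a disjunctive sum is the nim-sum of the parts.
Combined value = 2 XOR 9 XOR 0 XOR 6 = 13.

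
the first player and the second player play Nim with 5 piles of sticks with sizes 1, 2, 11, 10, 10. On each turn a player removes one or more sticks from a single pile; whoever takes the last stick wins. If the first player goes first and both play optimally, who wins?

In binary:
  0001  (1)
  0010  (2)
  1011  (11)
  1010  (10)
  1010  (10)
  ----
  1000  (8)
The nim-sum is 8 ≠ 0, so this is an N-position: the player to move can win; the first player has a winning move.

the first player wins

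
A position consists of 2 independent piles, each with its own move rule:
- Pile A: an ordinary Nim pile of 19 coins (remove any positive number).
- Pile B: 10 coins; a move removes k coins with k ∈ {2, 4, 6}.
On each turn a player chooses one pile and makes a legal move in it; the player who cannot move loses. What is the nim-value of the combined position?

18

Pile A is a plain Nim pile of size 19, so its Grundy value is 19.
For pile B, compute g(0), g(1), … with moves {2, 4, 6}:
g(0) = mex{} = 0
g(1) = mex{} = 0
g(2) = mex{0} = 1
g(3) = mex{0} = 1
g(4) = mex{0,1} = 2
g(5) = mex{0,1} = 2
g(6) = mex{0,1,2} = 3
g(7) = mex{0,1,2} = 3
g(8) = mex{1,2,3} = 0
g(9) = mex{1,2,3} = 0
g(10) = mex{0,2,3} = 1
So g(10) = 1.
The value of a disjunctive sum is the nim-sum of the parts.
Combined value = 19 ⊕ 1 = 18.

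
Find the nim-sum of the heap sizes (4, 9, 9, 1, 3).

Nim-sum: 4 XOR 9 XOR 9 XOR 1 XOR 3 = 6.

6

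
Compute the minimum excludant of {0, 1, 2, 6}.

The values 0, 1, 2 are all present; 3 is the first non-negative integer missing from the set.

3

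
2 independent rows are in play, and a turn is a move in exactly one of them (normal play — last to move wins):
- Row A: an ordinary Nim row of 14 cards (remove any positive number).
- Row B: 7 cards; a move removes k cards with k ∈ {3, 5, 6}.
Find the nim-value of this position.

12

Row A is a plain Nim row of size 14, so its Grundy value is 14.
Grundy values for row B (subtraction set {3, 5, 6}):
k:     0  1  2  3  4  5  6  7
g(k):  0  0  0  1  1  1  2  2
So g(7) = 2.
By the Sprague-Grundy theorem, the Grundy value of a sum of independent games is the XOR of the component values.
Combined value = 14 XOR 2 = 12.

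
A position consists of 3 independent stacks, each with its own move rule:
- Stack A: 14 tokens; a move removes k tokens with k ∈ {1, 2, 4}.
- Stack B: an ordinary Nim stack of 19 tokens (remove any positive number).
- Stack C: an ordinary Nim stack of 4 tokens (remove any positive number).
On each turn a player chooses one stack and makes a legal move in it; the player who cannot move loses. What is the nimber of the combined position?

21

Grundy values for stack A (subtraction set {1, 2, 4}):
g(0) = mex{} = 0
g(1) = mex{0} = 1
g(2) = mex{0,1} = 2
g(3) = mex{1,2} = 0
g(4) = mex{0,2} = 1
g(5) = mex{0,1} = 2
g(6) = mex{1,2} = 0
g(7) = mex{0,2} = 1
g(8) = mex{0,1} = 2
g(9) = mex{1,2} = 0
g(10) = mex{0,2} = 1
g(11) = mex{0,1} = 2
g(12) = mex{1,2} = 0
g(13) = mex{0,2} = 1
g(14) = mex{0,1} = 2
So g(14) = 2.
Stack B is a plain Nim stack of size 19, so its Grundy value is 19.
Stack C is a plain Nim stack of size 4, so its Grundy value is 4.
The value of a disjunctive sum is the nim-sum of the parts.
Combined value = 2 ⊕ 19 ⊕ 4 = 21.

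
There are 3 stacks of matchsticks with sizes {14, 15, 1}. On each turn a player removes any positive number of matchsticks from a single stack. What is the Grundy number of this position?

Compute the nim-sum pairwise:
14 XOR 15 = 1
1 XOR 1 = 0

0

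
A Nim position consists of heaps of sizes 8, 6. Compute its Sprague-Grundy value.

14

Compute the nim-sum pairwise:
8 ⊕ 6 = 14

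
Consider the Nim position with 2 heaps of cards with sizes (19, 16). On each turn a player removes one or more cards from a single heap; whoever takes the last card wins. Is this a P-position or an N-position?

Nim-sum: 19 ^ 16 = 3.
The nim-sum is 3 ≠ 0, so this is an N-position: the player to move can win.

N-position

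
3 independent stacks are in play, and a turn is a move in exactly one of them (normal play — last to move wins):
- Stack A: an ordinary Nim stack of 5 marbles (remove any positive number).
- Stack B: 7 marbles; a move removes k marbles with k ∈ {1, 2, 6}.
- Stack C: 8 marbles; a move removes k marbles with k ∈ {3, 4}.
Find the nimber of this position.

5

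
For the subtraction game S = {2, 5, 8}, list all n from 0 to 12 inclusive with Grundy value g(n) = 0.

Grundy values for subtraction set {2, 5, 8}:
g(0) = mex{} = 0
g(1) = mex{} = 0
g(2) = mex{0} = 1
g(3) = mex{0} = 1
g(4) = mex{1} = 0
g(5) = mex{0,1} = 2
g(6) = mex{0} = 1
g(7) = mex{1,2} = 0
g(8) = mex{0,1} = 2
g(9) = mex{0} = 1
g(10) = mex{1,2} = 0
g(11) = mex{1} = 0
g(12) = mex{0} = 1
The P-positions (g = 0) in 0..12 are 0, 1, 4, 7, 10, 11.

0, 1, 4, 7, 10, 11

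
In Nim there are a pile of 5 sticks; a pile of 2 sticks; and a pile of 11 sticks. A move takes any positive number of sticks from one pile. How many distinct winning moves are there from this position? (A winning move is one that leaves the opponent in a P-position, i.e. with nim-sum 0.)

1

Compute the nim-sum pairwise:
5 XOR 2 = 7
7 XOR 11 = 12
The overall nim-sum is X = 12. A pile of size p has a winning move iff p XOR X < p (reduce it to p XOR X).
  5: 5 XOR 12 = 9 ≥ 5 — no move.
  2: 2 XOR 12 = 14 ≥ 2 — no move.
  11: 11 XOR 12 = 7 < 11 — winning move (to 7).
That gives 1 winning move.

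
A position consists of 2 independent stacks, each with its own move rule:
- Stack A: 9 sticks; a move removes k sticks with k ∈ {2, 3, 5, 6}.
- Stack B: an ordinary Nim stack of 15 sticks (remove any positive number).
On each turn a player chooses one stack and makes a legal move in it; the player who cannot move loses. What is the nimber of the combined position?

15

Build the Grundy sequence for stack A with g(k) = mex{g(k−s) : s ∈ {2, 3, 5, 6}, s ≤ k}:
k:     0  1  2  3  4  5  6  7  8  9
g(k):  0  0  1  1  2  2  3  3  0  0
So g(9) = 0.
Stack B is a plain Nim stack of size 15, so its Grundy value is 15.
By the Sprague-Grundy theorem, the Grundy value of a sum of independent games is the XOR of the component values.
Combined value = 0 ⊕ 15 = 15.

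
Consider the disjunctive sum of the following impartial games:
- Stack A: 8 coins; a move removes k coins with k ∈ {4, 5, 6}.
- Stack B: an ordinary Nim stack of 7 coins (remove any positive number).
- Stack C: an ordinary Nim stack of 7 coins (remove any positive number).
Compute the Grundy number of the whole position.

For stack A, compute g(0), g(1), … with moves {4, 5, 6}:
k:     0  1  2  3  4  5  6  7  8
g(k):  0  0  0  0  1  1  1  1  2
So g(8) = 2.
Stack B is a plain Nim stack of size 7, so its Grundy value is 7.
Stack C is a plain Nim stack of size 7, so its Grundy value is 7.
By the Sprague-Grundy theorem, the Grundy value of a sum of independent games is the XOR of the component values.
Combined value = 2 ⊕ 7 ⊕ 7 = 2.

2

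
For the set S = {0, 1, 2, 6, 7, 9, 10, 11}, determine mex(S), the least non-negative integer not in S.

3

The values 0, 1, 2 are all present; 3 is the first non-negative integer missing from the set.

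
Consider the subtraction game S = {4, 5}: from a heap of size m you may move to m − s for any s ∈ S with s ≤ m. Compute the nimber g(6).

1

Compute g(0), g(1), … for moves {4, 5}:
g(0) = mex{} = 0
g(1) = mex{} = 0
g(2) = mex{} = 0
g(3) = mex{} = 0
g(4) = mex{0} = 1
g(5) = mex{0} = 1
g(6) = mex{0} = 1
So g(6) = 1.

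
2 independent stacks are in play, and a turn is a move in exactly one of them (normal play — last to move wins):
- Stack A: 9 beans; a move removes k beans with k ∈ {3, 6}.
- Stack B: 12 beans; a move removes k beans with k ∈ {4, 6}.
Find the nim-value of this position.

0

For stack A, compute g(0), g(1), … with moves {3, 6}:
k:     0  1  2  3  4  5  6  7  8  9
g(k):  0  0  0  1  1  1  2  2  2  0
So g(9) = 0.
For stack B, compute g(0), g(1), … with moves {4, 6}:
k:     0  1  2  3  4  5  6  7  8  9 10 11 12
g(k):  0  0  0  0  1  1  1  1  2  2  0  0  0
So g(12) = 0.
By the Sprague-Grundy theorem, the Grundy value of a sum of independent games is the XOR of the component values.
Combined value = 0 XOR 0 = 0.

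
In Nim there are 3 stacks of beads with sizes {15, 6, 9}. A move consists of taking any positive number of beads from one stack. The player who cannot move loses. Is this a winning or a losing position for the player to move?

Compute the nim-sum pairwise:
15 ⊕ 6 = 9
9 ⊕ 9 = 0
The nim-sum is 0, so this is a P-position: the player to move is in a losing position under optimal play.

Losing position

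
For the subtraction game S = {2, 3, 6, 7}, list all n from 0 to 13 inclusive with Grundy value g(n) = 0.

0, 1, 5, 9, 10

Compute g(0), g(1), … for moves {2, 3, 6, 7}:
k:     0  1  2  3  4  5  6  7  8  9 10 11 12 13
g(k):  0  0  1  1  2  0  3  1  2  0  0  1  1  2
The P-positions (g = 0) in 0..13 are 0, 1, 5, 9, 10.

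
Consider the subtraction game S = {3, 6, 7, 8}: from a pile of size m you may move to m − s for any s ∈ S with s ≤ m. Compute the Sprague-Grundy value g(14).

Grundy values for subtraction set {3, 6, 7, 8}:
k:     0  1  2  3  4  5  6  7  8  9 10 11 12 13 14
g(k):  0  0  0  1  1  1  2  2  2  3  3  0  0  0  1
So g(14) = 1.

1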